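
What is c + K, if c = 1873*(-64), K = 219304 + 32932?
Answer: 132364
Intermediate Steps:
K = 252236
c = -119872
c + K = -119872 + 252236 = 132364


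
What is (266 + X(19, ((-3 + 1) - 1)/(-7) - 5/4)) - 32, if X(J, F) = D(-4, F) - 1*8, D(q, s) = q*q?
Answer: 242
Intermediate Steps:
D(q, s) = q**2
X(J, F) = 8 (X(J, F) = (-4)**2 - 1*8 = 16 - 8 = 8)
(266 + X(19, ((-3 + 1) - 1)/(-7) - 5/4)) - 32 = (266 + 8) - 32 = 274 - 32 = 242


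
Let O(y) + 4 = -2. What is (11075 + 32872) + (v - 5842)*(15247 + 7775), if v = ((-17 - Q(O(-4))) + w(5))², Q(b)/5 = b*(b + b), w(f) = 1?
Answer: 3120307695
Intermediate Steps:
O(y) = -6 (O(y) = -4 - 2 = -6)
Q(b) = 10*b² (Q(b) = 5*(b*(b + b)) = 5*(b*(2*b)) = 5*(2*b²) = 10*b²)
v = 141376 (v = ((-17 - 10*(-6)²) + 1)² = ((-17 - 10*36) + 1)² = ((-17 - 1*360) + 1)² = ((-17 - 360) + 1)² = (-377 + 1)² = (-376)² = 141376)
(11075 + 32872) + (v - 5842)*(15247 + 7775) = (11075 + 32872) + (141376 - 5842)*(15247 + 7775) = 43947 + 135534*23022 = 43947 + 3120263748 = 3120307695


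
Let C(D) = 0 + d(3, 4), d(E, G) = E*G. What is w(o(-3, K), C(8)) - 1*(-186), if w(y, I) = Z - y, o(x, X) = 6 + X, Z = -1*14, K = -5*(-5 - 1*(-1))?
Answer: 146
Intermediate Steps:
K = 20 (K = -5*(-5 + 1) = -5*(-4) = 20)
Z = -14
C(D) = 12 (C(D) = 0 + 3*4 = 0 + 12 = 12)
w(y, I) = -14 - y
w(o(-3, K), C(8)) - 1*(-186) = (-14 - (6 + 20)) - 1*(-186) = (-14 - 1*26) + 186 = (-14 - 26) + 186 = -40 + 186 = 146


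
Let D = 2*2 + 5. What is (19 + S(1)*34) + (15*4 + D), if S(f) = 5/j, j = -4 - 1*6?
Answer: 71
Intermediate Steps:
j = -10 (j = -4 - 6 = -10)
D = 9 (D = 4 + 5 = 9)
S(f) = -½ (S(f) = 5/(-10) = 5*(-⅒) = -½)
(19 + S(1)*34) + (15*4 + D) = (19 - ½*34) + (15*4 + 9) = (19 - 17) + (60 + 9) = 2 + 69 = 71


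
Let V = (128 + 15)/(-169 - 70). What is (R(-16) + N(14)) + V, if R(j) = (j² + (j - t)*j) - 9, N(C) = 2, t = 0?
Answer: 120552/239 ≈ 504.40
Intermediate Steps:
V = -143/239 (V = 143/(-239) = 143*(-1/239) = -143/239 ≈ -0.59833)
R(j) = -9 + 2*j² (R(j) = (j² + (j - 1*0)*j) - 9 = (j² + (j + 0)*j) - 9 = (j² + j*j) - 9 = (j² + j²) - 9 = 2*j² - 9 = -9 + 2*j²)
(R(-16) + N(14)) + V = ((-9 + 2*(-16)²) + 2) - 143/239 = ((-9 + 2*256) + 2) - 143/239 = ((-9 + 512) + 2) - 143/239 = (503 + 2) - 143/239 = 505 - 143/239 = 120552/239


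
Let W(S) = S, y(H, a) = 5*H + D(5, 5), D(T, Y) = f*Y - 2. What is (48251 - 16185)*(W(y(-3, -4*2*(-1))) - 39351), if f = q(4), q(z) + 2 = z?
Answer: -1262053628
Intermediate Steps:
q(z) = -2 + z
f = 2 (f = -2 + 4 = 2)
D(T, Y) = -2 + 2*Y (D(T, Y) = 2*Y - 2 = -2 + 2*Y)
y(H, a) = 8 + 5*H (y(H, a) = 5*H + (-2 + 2*5) = 5*H + (-2 + 10) = 5*H + 8 = 8 + 5*H)
(48251 - 16185)*(W(y(-3, -4*2*(-1))) - 39351) = (48251 - 16185)*((8 + 5*(-3)) - 39351) = 32066*((8 - 15) - 39351) = 32066*(-7 - 39351) = 32066*(-39358) = -1262053628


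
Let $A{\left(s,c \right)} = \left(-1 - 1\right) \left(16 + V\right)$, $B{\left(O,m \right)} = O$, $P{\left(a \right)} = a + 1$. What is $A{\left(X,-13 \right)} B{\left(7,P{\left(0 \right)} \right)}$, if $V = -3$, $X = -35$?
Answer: $-182$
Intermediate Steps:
$P{\left(a \right)} = 1 + a$
$A{\left(s,c \right)} = -26$ ($A{\left(s,c \right)} = \left(-1 - 1\right) \left(16 - 3\right) = \left(-2\right) 13 = -26$)
$A{\left(X,-13 \right)} B{\left(7,P{\left(0 \right)} \right)} = \left(-26\right) 7 = -182$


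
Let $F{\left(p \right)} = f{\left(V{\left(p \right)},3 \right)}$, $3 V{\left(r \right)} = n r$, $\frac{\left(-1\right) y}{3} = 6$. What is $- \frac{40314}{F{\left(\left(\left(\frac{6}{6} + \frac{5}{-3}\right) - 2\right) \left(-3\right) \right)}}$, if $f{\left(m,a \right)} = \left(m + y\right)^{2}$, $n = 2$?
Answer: $- \frac{181413}{722} \approx -251.26$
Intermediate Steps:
$y = -18$ ($y = \left(-3\right) 6 = -18$)
$V{\left(r \right)} = \frac{2 r}{3}$
$f{\left(m,a \right)} = \left(-18 + m\right)^{2}$ ($f{\left(m,a \right)} = \left(m - 18\right)^{2} = \left(-18 + m\right)^{2}$)
$F{\left(p \right)} = \left(-18 + \frac{2 p}{3}\right)^{2}$
$- \frac{40314}{F{\left(\left(\left(\frac{6}{6} + \frac{5}{-3}\right) - 2\right) \left(-3\right) \right)}} = - \frac{40314}{\frac{4}{9} \left(-27 + \left(\left(\frac{6}{6} + \frac{5}{-3}\right) - 2\right) \left(-3\right)\right)^{2}} = - \frac{40314}{\frac{4}{9} \left(-27 + \left(\left(6 \cdot \frac{1}{6} + 5 \left(- \frac{1}{3}\right)\right) - 2\right) \left(-3\right)\right)^{2}} = - \frac{40314}{\frac{4}{9} \left(-27 + \left(\left(1 - \frac{5}{3}\right) - 2\right) \left(-3\right)\right)^{2}} = - \frac{40314}{\frac{4}{9} \left(-27 + \left(- \frac{2}{3} - 2\right) \left(-3\right)\right)^{2}} = - \frac{40314}{\frac{4}{9} \left(-27 - -8\right)^{2}} = - \frac{40314}{\frac{4}{9} \left(-27 + 8\right)^{2}} = - \frac{40314}{\frac{4}{9} \left(-19\right)^{2}} = - \frac{40314}{\frac{4}{9} \cdot 361} = - \frac{40314}{\frac{1444}{9}} = \left(-40314\right) \frac{9}{1444} = - \frac{181413}{722}$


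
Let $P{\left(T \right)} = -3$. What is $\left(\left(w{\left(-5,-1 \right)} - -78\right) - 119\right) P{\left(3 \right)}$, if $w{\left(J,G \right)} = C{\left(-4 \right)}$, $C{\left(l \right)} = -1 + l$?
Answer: $138$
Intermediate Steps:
$w{\left(J,G \right)} = -5$ ($w{\left(J,G \right)} = -1 - 4 = -5$)
$\left(\left(w{\left(-5,-1 \right)} - -78\right) - 119\right) P{\left(3 \right)} = \left(\left(-5 - -78\right) - 119\right) \left(-3\right) = \left(\left(-5 + 78\right) - 119\right) \left(-3\right) = \left(73 - 119\right) \left(-3\right) = \left(-46\right) \left(-3\right) = 138$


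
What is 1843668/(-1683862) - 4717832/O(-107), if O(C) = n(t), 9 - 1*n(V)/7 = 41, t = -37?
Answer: 70926473621/3367724 ≈ 21061.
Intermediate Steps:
n(V) = -224 (n(V) = 63 - 7*41 = 63 - 287 = -224)
O(C) = -224
1843668/(-1683862) - 4717832/O(-107) = 1843668/(-1683862) - 4717832/(-224) = 1843668*(-1/1683862) - 4717832*(-1/224) = -921834/841931 + 84247/4 = 70926473621/3367724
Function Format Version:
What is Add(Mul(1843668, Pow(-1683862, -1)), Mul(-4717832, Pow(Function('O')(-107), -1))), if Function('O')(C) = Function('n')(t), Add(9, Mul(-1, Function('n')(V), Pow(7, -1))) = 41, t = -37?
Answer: Rational(70926473621, 3367724) ≈ 21061.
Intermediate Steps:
Function('n')(V) = -224 (Function('n')(V) = Add(63, Mul(-7, 41)) = Add(63, -287) = -224)
Function('O')(C) = -224
Add(Mul(1843668, Pow(-1683862, -1)), Mul(-4717832, Pow(Function('O')(-107), -1))) = Add(Mul(1843668, Pow(-1683862, -1)), Mul(-4717832, Pow(-224, -1))) = Add(Mul(1843668, Rational(-1, 1683862)), Mul(-4717832, Rational(-1, 224))) = Add(Rational(-921834, 841931), Rational(84247, 4)) = Rational(70926473621, 3367724)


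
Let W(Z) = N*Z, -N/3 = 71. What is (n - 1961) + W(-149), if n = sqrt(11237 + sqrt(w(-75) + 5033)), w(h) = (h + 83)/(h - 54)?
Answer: 29776 + sqrt(186994917 + 129*sqrt(83753121))/129 ≈ 29882.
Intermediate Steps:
N = -213 (N = -3*71 = -213)
w(h) = (83 + h)/(-54 + h)
W(Z) = -213*Z
n = sqrt(11237 + sqrt(83753121)/129) (n = sqrt(11237 + sqrt((83 - 75)/(-54 - 75) + 5033)) = sqrt(11237 + sqrt(8/(-129) + 5033)) = sqrt(11237 + sqrt(-1/129*8 + 5033)) = sqrt(11237 + sqrt(-8/129 + 5033)) = sqrt(11237 + sqrt(649249/129)) = sqrt(11237 + sqrt(83753121)/129) ≈ 106.34)
(n - 1961) + W(-149) = (sqrt(186994917 + 129*sqrt(83753121))/129 - 1961) - 213*(-149) = (-1961 + sqrt(186994917 + 129*sqrt(83753121))/129) + 31737 = 29776 + sqrt(186994917 + 129*sqrt(83753121))/129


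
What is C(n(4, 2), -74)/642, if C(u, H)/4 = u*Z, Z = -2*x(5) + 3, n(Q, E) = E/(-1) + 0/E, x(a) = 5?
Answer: 28/321 ≈ 0.087227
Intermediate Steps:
n(Q, E) = -E (n(Q, E) = E*(-1) + 0 = -E + 0 = -E)
Z = -7 (Z = -2*5 + 3 = -10 + 3 = -7)
C(u, H) = -28*u (C(u, H) = 4*(u*(-7)) = 4*(-7*u) = -28*u)
C(n(4, 2), -74)/642 = -(-28)*2/642 = -28*(-2)*(1/642) = 56*(1/642) = 28/321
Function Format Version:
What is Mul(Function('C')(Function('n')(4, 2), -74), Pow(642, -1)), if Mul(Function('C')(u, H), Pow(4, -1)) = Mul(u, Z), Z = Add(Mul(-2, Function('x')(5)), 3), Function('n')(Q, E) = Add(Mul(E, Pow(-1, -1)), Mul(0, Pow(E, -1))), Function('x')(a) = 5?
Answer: Rational(28, 321) ≈ 0.087227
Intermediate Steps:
Function('n')(Q, E) = Mul(-1, E) (Function('n')(Q, E) = Add(Mul(E, -1), 0) = Add(Mul(-1, E), 0) = Mul(-1, E))
Z = -7 (Z = Add(Mul(-2, 5), 3) = Add(-10, 3) = -7)
Function('C')(u, H) = Mul(-28, u) (Function('C')(u, H) = Mul(4, Mul(u, -7)) = Mul(4, Mul(-7, u)) = Mul(-28, u))
Mul(Function('C')(Function('n')(4, 2), -74), Pow(642, -1)) = Mul(Mul(-28, Mul(-1, 2)), Pow(642, -1)) = Mul(Mul(-28, -2), Rational(1, 642)) = Mul(56, Rational(1, 642)) = Rational(28, 321)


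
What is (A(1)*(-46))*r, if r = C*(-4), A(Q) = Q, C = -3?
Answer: -552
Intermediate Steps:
r = 12 (r = -3*(-4) = 12)
(A(1)*(-46))*r = (1*(-46))*12 = -46*12 = -552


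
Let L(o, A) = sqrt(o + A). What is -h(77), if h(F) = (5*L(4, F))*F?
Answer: -3465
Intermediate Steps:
L(o, A) = sqrt(A + o)
h(F) = 5*F*sqrt(4 + F) (h(F) = (5*sqrt(F + 4))*F = (5*sqrt(4 + F))*F = 5*F*sqrt(4 + F))
-h(77) = -5*77*sqrt(4 + 77) = -5*77*sqrt(81) = -5*77*9 = -1*3465 = -3465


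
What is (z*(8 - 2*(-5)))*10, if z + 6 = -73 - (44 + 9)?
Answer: -23760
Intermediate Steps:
z = -132 (z = -6 + (-73 - (44 + 9)) = -6 + (-73 - 1*53) = -6 + (-73 - 53) = -6 - 126 = -132)
(z*(8 - 2*(-5)))*10 = -132*(8 - 2*(-5))*10 = -132*(8 + 10)*10 = -132*18*10 = -2376*10 = -23760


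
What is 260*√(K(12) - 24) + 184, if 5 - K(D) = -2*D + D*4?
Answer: 184 + 260*I*√43 ≈ 184.0 + 1704.9*I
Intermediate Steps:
K(D) = 5 - 2*D (K(D) = 5 - (-2*D + D*4) = 5 - (-2*D + 4*D) = 5 - 2*D)
260*√(K(12) - 24) + 184 = 260*√((5 - 2*12) - 24) + 184 = 260*√((5 - 24) - 24) + 184 = 260*√(-19 - 24) + 184 = 260*√(-43) + 184 = 260*(I*√43) + 184 = 260*I*√43 + 184 = 184 + 260*I*√43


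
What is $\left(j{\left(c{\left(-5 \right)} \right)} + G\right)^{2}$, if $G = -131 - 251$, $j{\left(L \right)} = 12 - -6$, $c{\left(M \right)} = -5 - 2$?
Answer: $132496$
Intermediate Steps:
$c{\left(M \right)} = -7$
$j{\left(L \right)} = 18$ ($j{\left(L \right)} = 12 + 6 = 18$)
$G = -382$ ($G = -131 - 251 = -382$)
$\left(j{\left(c{\left(-5 \right)} \right)} + G\right)^{2} = \left(18 - 382\right)^{2} = \left(-364\right)^{2} = 132496$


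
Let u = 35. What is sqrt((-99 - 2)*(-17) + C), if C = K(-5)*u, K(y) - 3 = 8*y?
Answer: sqrt(422) ≈ 20.543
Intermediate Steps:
K(y) = 3 + 8*y
C = -1295 (C = (3 + 8*(-5))*35 = (3 - 40)*35 = -37*35 = -1295)
sqrt((-99 - 2)*(-17) + C) = sqrt((-99 - 2)*(-17) - 1295) = sqrt(-101*(-17) - 1295) = sqrt(1717 - 1295) = sqrt(422)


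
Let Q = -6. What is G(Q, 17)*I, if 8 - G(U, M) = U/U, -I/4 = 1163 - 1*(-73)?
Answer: -34608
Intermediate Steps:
I = -4944 (I = -4*(1163 - 1*(-73)) = -4*(1163 + 73) = -4*1236 = -4944)
G(U, M) = 7 (G(U, M) = 8 - U/U = 8 - 1*1 = 8 - 1 = 7)
G(Q, 17)*I = 7*(-4944) = -34608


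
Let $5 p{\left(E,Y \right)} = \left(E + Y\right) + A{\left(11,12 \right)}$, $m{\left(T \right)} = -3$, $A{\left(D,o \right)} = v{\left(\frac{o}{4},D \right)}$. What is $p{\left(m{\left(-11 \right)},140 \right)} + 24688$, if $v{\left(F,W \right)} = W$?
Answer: $\frac{123588}{5} \approx 24718.0$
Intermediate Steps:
$A{\left(D,o \right)} = D$
$p{\left(E,Y \right)} = \frac{11}{5} + \frac{E}{5} + \frac{Y}{5}$ ($p{\left(E,Y \right)} = \frac{\left(E + Y\right) + 11}{5} = \frac{11 + E + Y}{5} = \frac{11}{5} + \frac{E}{5} + \frac{Y}{5}$)
$p{\left(m{\left(-11 \right)},140 \right)} + 24688 = \left(\frac{11}{5} + \frac{1}{5} \left(-3\right) + \frac{1}{5} \cdot 140\right) + 24688 = \left(\frac{11}{5} - \frac{3}{5} + 28\right) + 24688 = \frac{148}{5} + 24688 = \frac{123588}{5}$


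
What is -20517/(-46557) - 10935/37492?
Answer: 12386789/83119764 ≈ 0.14902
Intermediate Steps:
-20517/(-46557) - 10935/37492 = -20517*(-1/46557) - 10935*1/37492 = 977/2217 - 10935/37492 = 12386789/83119764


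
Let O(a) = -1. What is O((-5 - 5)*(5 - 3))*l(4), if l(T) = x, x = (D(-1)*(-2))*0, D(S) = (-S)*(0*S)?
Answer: 0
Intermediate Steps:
D(S) = 0 (D(S) = -S*0 = 0)
x = 0 (x = (0*(-2))*0 = 0*0 = 0)
l(T) = 0
O((-5 - 5)*(5 - 3))*l(4) = -1*0 = 0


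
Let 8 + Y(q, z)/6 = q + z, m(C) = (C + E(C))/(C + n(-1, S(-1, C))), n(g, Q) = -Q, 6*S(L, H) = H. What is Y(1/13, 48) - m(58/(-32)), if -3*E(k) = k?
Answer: 15578/65 ≈ 239.66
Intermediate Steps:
S(L, H) = H/6
E(k) = -k/3
m(C) = 4/5 (m(C) = (C - C/3)/(C - C/6) = (2*C/3)/(C - C/6) = (2*C/3)/((5*C/6)) = (2*C/3)*(6/(5*C)) = 4/5)
Y(q, z) = -48 + 6*q + 6*z (Y(q, z) = -48 + 6*(q + z) = -48 + (6*q + 6*z) = -48 + 6*q + 6*z)
Y(1/13, 48) - m(58/(-32)) = (-48 + 6/13 + 6*48) - 1*4/5 = (-48 + 6*(1/13) + 288) - 4/5 = (-48 + 6/13 + 288) - 4/5 = 3126/13 - 4/5 = 15578/65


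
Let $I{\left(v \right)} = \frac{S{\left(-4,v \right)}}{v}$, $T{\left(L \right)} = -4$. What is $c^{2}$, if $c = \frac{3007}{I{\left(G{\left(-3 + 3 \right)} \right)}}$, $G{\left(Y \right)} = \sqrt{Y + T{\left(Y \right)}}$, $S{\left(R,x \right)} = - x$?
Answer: $9042049$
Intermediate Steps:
$G{\left(Y \right)} = \sqrt{-4 + Y}$ ($G{\left(Y \right)} = \sqrt{Y - 4} = \sqrt{-4 + Y}$)
$I{\left(v \right)} = -1$ ($I{\left(v \right)} = \frac{\left(-1\right) v}{v} = -1$)
$c = -3007$ ($c = \frac{3007}{-1} = 3007 \left(-1\right) = -3007$)
$c^{2} = \left(-3007\right)^{2} = 9042049$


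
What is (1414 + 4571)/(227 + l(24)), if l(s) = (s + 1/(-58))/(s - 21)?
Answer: 1041390/40889 ≈ 25.469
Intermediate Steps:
l(s) = (-1/58 + s)/(-21 + s) (l(s) = (s - 1/58)/(-21 + s) = (-1/58 + s)/(-21 + s))
(1414 + 4571)/(227 + l(24)) = (1414 + 4571)/(227 + (-1/58 + 24)/(-21 + 24)) = 5985/(227 + (1391/58)/3) = 5985/(227 + (1/3)*(1391/58)) = 5985/(227 + 1391/174) = 5985/(40889/174) = 5985*(174/40889) = 1041390/40889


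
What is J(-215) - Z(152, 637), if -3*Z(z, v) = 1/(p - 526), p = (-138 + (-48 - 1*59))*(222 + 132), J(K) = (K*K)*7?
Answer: 84701580599/261768 ≈ 3.2358e+5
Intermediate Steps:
J(K) = 7*K² (J(K) = K²*7 = 7*K²)
p = -86730 (p = (-138 + (-48 - 59))*354 = (-138 - 107)*354 = -245*354 = -86730)
Z(z, v) = 1/261768 (Z(z, v) = -1/(3*(-86730 - 526)) = -⅓/(-87256) = -⅓*(-1/87256) = 1/261768)
J(-215) - Z(152, 637) = 7*(-215)² - 1*1/261768 = 7*46225 - 1/261768 = 323575 - 1/261768 = 84701580599/261768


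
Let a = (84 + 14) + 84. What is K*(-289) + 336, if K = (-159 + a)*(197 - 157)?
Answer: -265544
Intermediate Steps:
a = 182 (a = 98 + 84 = 182)
K = 920 (K = (-159 + 182)*(197 - 157) = 23*40 = 920)
K*(-289) + 336 = 920*(-289) + 336 = -265880 + 336 = -265544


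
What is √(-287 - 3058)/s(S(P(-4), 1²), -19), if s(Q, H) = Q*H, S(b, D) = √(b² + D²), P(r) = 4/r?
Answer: -I*√6690/38 ≈ -2.1524*I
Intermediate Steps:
S(b, D) = √(D² + b²)
s(Q, H) = H*Q
√(-287 - 3058)/s(S(P(-4), 1²), -19) = √(-287 - 3058)/((-19*√((1²)² + (4/(-4))²))) = √(-3345)/((-19*√(1² + (4*(-¼))²))) = (I*√3345)/((-19*√(1 + (-1)²))) = (I*√3345)/((-19*√(1 + 1))) = (I*√3345)/((-19*√2)) = (I*√3345)*(-√2/38) = -I*√6690/38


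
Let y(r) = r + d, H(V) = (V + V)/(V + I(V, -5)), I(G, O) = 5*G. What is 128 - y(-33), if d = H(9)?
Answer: 482/3 ≈ 160.67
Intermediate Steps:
H(V) = ⅓ (H(V) = (V + V)/(V + 5*V) = (2*V)/((6*V)) = (2*V)*(1/(6*V)) = ⅓)
d = ⅓ ≈ 0.33333
y(r) = ⅓ + r (y(r) = r + ⅓ = ⅓ + r)
128 - y(-33) = 128 - (⅓ - 33) = 128 - 1*(-98/3) = 128 + 98/3 = 482/3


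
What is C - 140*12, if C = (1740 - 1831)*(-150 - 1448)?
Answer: 143738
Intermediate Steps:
C = 145418 (C = -91*(-1598) = 145418)
C - 140*12 = 145418 - 140*12 = 145418 - 1680 = 143738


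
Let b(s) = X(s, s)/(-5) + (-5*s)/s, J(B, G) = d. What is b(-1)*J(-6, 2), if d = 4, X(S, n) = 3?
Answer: -112/5 ≈ -22.400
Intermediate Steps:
J(B, G) = 4
b(s) = -28/5 (b(s) = 3/(-5) + (-5*s)/s = 3*(-⅕) - 5 = -⅗ - 5 = -28/5)
b(-1)*J(-6, 2) = -28/5*4 = -112/5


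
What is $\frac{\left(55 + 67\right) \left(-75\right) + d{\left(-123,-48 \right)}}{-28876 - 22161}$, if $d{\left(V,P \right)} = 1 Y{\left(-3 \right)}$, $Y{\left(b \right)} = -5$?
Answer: $\frac{9155}{51037} \approx 0.17938$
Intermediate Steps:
$d{\left(V,P \right)} = -5$ ($d{\left(V,P \right)} = 1 \left(-5\right) = -5$)
$\frac{\left(55 + 67\right) \left(-75\right) + d{\left(-123,-48 \right)}}{-28876 - 22161} = \frac{\left(55 + 67\right) \left(-75\right) - 5}{-28876 - 22161} = \frac{122 \left(-75\right) - 5}{-51037} = \left(-9150 - 5\right) \left(- \frac{1}{51037}\right) = \left(-9155\right) \left(- \frac{1}{51037}\right) = \frac{9155}{51037}$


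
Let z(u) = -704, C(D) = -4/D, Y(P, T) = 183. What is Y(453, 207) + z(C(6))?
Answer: -521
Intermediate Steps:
Y(453, 207) + z(C(6)) = 183 - 704 = -521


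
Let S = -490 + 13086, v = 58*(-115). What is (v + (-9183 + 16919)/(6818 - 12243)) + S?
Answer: 32140814/5425 ≈ 5924.6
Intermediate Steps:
v = -6670
S = 12596
(v + (-9183 + 16919)/(6818 - 12243)) + S = (-6670 + (-9183 + 16919)/(6818 - 12243)) + 12596 = (-6670 + 7736/(-5425)) + 12596 = (-6670 + 7736*(-1/5425)) + 12596 = (-6670 - 7736/5425) + 12596 = -36192486/5425 + 12596 = 32140814/5425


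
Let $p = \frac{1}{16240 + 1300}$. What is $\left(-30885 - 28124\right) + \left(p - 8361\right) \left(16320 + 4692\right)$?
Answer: $- \frac{770621390032}{4385} \approx -1.7574 \cdot 10^{8}$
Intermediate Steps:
$p = \frac{1}{17540} \approx 5.7013 \cdot 10^{-5}$
$\left(-30885 - 28124\right) + \left(p - 8361\right) \left(16320 + 4692\right) = \left(-30885 - 28124\right) + \left(\frac{1}{17540} - 8361\right) \left(16320 + 4692\right) = -59009 + \left(\frac{1}{17540} - 8361\right) 21012 = -59009 - \frac{770362635567}{4385} = - \frac{770621390032}{4385}$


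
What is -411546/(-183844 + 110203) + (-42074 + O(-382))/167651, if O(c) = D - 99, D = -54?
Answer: 21962153313/4115329097 ≈ 5.3367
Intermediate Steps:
O(c) = -153 (O(c) = -54 - 99 = -153)
-411546/(-183844 + 110203) + (-42074 + O(-382))/167651 = -411546/(-183844 + 110203) + (-42074 - 153)/167651 = -411546/(-73641) - 42227*1/167651 = -411546*(-1/73641) - 42227/167651 = 137182/24547 - 42227/167651 = 21962153313/4115329097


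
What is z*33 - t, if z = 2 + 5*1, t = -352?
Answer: 583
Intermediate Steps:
z = 7 (z = 2 + 5 = 7)
z*33 - t = 7*33 - 1*(-352) = 231 + 352 = 583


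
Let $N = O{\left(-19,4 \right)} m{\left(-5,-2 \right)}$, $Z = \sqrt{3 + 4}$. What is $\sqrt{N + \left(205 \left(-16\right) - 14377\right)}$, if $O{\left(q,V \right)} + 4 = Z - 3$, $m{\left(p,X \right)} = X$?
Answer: $\sqrt{-17643 - 2 \sqrt{7}} \approx 132.85 i$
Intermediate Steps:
$Z = \sqrt{7} \approx 2.6458$
$O{\left(q,V \right)} = -7 + \sqrt{7}$ ($O{\left(q,V \right)} = -4 + \left(\sqrt{7} - 3\right) = -4 - \left(3 - \sqrt{7}\right) = -7 + \sqrt{7}$)
$N = 14 - 2 \sqrt{7}$ ($N = \left(-7 + \sqrt{7}\right) \left(-2\right) = 14 - 2 \sqrt{7} \approx 8.7085$)
$\sqrt{N + \left(205 \left(-16\right) - 14377\right)} = \sqrt{\left(14 - 2 \sqrt{7}\right) + \left(205 \left(-16\right) - 14377\right)} = \sqrt{\left(14 - 2 \sqrt{7}\right) - 17657} = \sqrt{-17643 - 2 \sqrt{7}}$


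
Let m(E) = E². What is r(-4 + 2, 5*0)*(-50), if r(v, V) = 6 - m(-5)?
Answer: 950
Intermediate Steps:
r(v, V) = -19 (r(v, V) = 6 - 1*(-5)² = 6 - 1*25 = 6 - 25 = -19)
r(-4 + 2, 5*0)*(-50) = -19*(-50) = 950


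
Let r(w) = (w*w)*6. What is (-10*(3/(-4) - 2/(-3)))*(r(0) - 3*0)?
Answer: 0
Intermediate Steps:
r(w) = 6*w**2 (r(w) = w**2*6 = 6*w**2)
(-10*(3/(-4) - 2/(-3)))*(r(0) - 3*0) = (-10*(3/(-4) - 2/(-3)))*(6*0**2 - 3*0) = (-10*(3*(-1/4) - 2*(-1/3)))*(6*0 + 0) = (-10*(-3/4 + 2/3))*(0 + 0) = -10*(-1/12)*0 = (5/6)*0 = 0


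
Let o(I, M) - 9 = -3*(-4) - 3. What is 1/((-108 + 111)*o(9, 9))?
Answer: 1/54 ≈ 0.018519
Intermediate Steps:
o(I, M) = 18 (o(I, M) = 9 + (-3*(-4) - 3) = 9 + (12 - 3) = 9 + 9 = 18)
1/((-108 + 111)*o(9, 9)) = 1/((-108 + 111)*18) = 1/(3*18) = 1/54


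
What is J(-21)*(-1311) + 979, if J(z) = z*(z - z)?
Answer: 979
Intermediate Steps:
J(z) = 0 (J(z) = z*0 = 0)
J(-21)*(-1311) + 979 = 0*(-1311) + 979 = 0 + 979 = 979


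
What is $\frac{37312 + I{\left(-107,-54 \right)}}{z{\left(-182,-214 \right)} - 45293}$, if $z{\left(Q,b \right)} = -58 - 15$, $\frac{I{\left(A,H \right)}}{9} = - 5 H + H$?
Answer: $- \frac{19628}{22683} \approx -0.86532$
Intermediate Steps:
$I{\left(A,H \right)} = - 36 H$ ($I{\left(A,H \right)} = 9 \left(- 5 H + H\right) = 9 \left(- 4 H\right) = - 36 H$)
$z{\left(Q,b \right)} = -73$
$\frac{37312 + I{\left(-107,-54 \right)}}{z{\left(-182,-214 \right)} - 45293} = \frac{37312 - -1944}{-73 - 45293} = \frac{37312 + 1944}{-45366} = 39256 \left(- \frac{1}{45366}\right) = - \frac{19628}{22683}$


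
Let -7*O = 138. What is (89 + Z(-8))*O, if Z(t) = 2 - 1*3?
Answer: -12144/7 ≈ -1734.9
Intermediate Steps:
O = -138/7 (O = -1/7*138 = -138/7 ≈ -19.714)
Z(t) = -1 (Z(t) = 2 - 3 = -1)
(89 + Z(-8))*O = (89 - 1)*(-138/7) = 88*(-138/7) = -12144/7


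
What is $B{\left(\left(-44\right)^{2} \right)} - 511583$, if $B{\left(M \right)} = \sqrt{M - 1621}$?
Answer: $-511583 + 3 \sqrt{35} \approx -5.1157 \cdot 10^{5}$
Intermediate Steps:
$B{\left(M \right)} = \sqrt{-1621 + M}$
$B{\left(\left(-44\right)^{2} \right)} - 511583 = \sqrt{-1621 + \left(-44\right)^{2}} - 511583 = \sqrt{-1621 + 1936} - 511583 = \sqrt{315} - 511583 = 3 \sqrt{35} - 511583 = -511583 + 3 \sqrt{35}$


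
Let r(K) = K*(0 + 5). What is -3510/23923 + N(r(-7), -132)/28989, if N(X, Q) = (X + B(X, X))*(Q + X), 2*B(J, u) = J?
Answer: 71995675/462335898 ≈ 0.15572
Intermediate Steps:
r(K) = 5*K (r(K) = K*5 = 5*K)
B(J, u) = J/2
N(X, Q) = 3*X*(Q + X)/2 (N(X, Q) = (X + X/2)*(Q + X) = (3*X/2)*(Q + X) = 3*X*(Q + X)/2)
-3510/23923 + N(r(-7), -132)/28989 = -3510/23923 + (3*(5*(-7))*(-132 + 5*(-7))/2)/28989 = -3510*1/23923 + ((3/2)*(-35)*(-132 - 35))*(1/28989) = -3510/23923 + ((3/2)*(-35)*(-167))*(1/28989) = -3510/23923 + (17535/2)*(1/28989) = -3510/23923 + 5845/19326 = 71995675/462335898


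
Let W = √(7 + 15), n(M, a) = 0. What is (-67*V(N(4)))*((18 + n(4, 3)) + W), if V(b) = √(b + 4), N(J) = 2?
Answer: 67*√6*(-18 - √22) ≈ -3723.9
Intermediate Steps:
W = √22 ≈ 4.6904
V(b) = √(4 + b)
(-67*V(N(4)))*((18 + n(4, 3)) + W) = (-67*√(4 + 2))*((18 + 0) + √22) = (-67*√6)*(18 + √22) = -67*√6*(18 + √22)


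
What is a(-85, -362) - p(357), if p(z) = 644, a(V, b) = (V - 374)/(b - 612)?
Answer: -626797/974 ≈ -643.53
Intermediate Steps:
a(V, b) = (-374 + V)/(-612 + b)
a(-85, -362) - p(357) = (-374 - 85)/(-612 - 362) - 1*644 = -459/(-974) - 644 = -1/974*(-459) - 644 = 459/974 - 644 = -626797/974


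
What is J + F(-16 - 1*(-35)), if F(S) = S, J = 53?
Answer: 72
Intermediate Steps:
J + F(-16 - 1*(-35)) = 53 + (-16 - 1*(-35)) = 53 + (-16 + 35) = 53 + 19 = 72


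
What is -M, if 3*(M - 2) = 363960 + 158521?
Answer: -522487/3 ≈ -1.7416e+5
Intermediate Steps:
M = 522487/3 (M = 2 + (363960 + 158521)/3 = 2 + (⅓)*522481 = 2 + 522481/3 = 522487/3 ≈ 1.7416e+5)
-M = -1*522487/3 = -522487/3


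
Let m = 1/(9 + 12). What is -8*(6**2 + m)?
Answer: -6056/21 ≈ -288.38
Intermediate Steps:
m = 1/21 ≈ 0.047619
-8*(6**2 + m) = -8*(6**2 + 1/21) = -8*(36 + 1/21) = -8*757/21 = -6056/21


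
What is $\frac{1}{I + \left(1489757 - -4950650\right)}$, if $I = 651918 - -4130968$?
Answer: $\frac{1}{11223293} \approx 8.91 \cdot 10^{-8}$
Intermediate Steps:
$I = 4782886$ ($I = 651918 + 4130968 = 4782886$)
$\frac{1}{I + \left(1489757 - -4950650\right)} = \frac{1}{4782886 + \left(1489757 - -4950650\right)} = \frac{1}{4782886 + \left(1489757 + 4950650\right)} = \frac{1}{4782886 + 6440407} = \frac{1}{11223293}$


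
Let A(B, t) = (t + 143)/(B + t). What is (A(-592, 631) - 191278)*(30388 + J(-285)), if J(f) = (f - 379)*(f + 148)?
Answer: -301734218736/13 ≈ -2.3210e+10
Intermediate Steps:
J(f) = (-379 + f)*(148 + f)
A(B, t) = (143 + t)/(B + t)
(A(-592, 631) - 191278)*(30388 + J(-285)) = ((143 + 631)/(-592 + 631) - 191278)*(30388 + (-56092 + (-285)² - 231*(-285))) = (774/39 - 191278)*(30388 + (-56092 + 81225 + 65835)) = ((1/39)*774 - 191278)*(30388 + 90968) = (258/13 - 191278)*121356 = -2486356/13*121356 = -301734218736/13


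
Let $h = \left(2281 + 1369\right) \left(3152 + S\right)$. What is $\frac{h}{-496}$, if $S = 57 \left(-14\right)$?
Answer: $- \frac{2148025}{124} \approx -17323.0$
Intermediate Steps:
$S = -798$
$h = 8592100$ ($h = \left(2281 + 1369\right) \left(3152 - 798\right) = 3650 \cdot 2354 = 8592100$)
$\frac{h}{-496} = \frac{8592100}{-496} = 8592100 \left(- \frac{1}{496}\right) = - \frac{2148025}{124}$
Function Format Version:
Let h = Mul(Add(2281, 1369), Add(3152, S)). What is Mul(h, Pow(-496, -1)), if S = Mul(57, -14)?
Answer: Rational(-2148025, 124) ≈ -17323.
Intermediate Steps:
S = -798
h = 8592100 (h = Mul(Add(2281, 1369), Add(3152, -798)) = Mul(3650, 2354) = 8592100)
Mul(h, Pow(-496, -1)) = Mul(8592100, Pow(-496, -1)) = Mul(8592100, Rational(-1, 496)) = Rational(-2148025, 124)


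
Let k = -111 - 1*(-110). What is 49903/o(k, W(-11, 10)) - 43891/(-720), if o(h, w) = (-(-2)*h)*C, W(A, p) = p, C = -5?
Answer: 3636907/720 ≈ 5051.3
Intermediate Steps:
k = -1 (k = -111 + 110 = -1)
o(h, w) = -10*h (o(h, w) = -(-2)*h*(-5) = (2*h)*(-5) = -10*h)
49903/o(k, W(-11, 10)) - 43891/(-720) = 49903/((-10*(-1))) - 43891/(-720) = 49903/10 - 43891*(-1/720) = 49903*(⅒) + 43891/720 = 49903/10 + 43891/720 = 3636907/720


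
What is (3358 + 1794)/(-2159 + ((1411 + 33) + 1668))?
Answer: 5152/953 ≈ 5.4061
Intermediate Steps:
(3358 + 1794)/(-2159 + ((1411 + 33) + 1668)) = 5152/(-2159 + (1444 + 1668)) = 5152/(-2159 + 3112) = 5152/953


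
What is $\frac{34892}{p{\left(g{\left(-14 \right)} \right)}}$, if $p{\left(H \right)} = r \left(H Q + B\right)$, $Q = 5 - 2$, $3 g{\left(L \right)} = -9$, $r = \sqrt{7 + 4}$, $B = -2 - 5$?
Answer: $- \frac{793 \sqrt{11}}{4} \approx -657.52$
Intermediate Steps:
$B = -7$
$r = \sqrt{11} \approx 3.3166$
$g{\left(L \right)} = -3$ ($g{\left(L \right)} = \frac{1}{3} \left(-9\right) = -3$)
$Q = 3$
$p{\left(H \right)} = \sqrt{11} \left(-7 + 3 H\right)$ ($p{\left(H \right)} = \sqrt{11} \left(H 3 - 7\right) = \sqrt{11} \left(3 H - 7\right) = \sqrt{11} \left(-7 + 3 H\right)$)
$\frac{34892}{p{\left(g{\left(-14 \right)} \right)}} = \frac{34892}{\sqrt{11} \left(-7 + 3 \left(-3\right)\right)} = \frac{34892}{\sqrt{11} \left(-7 - 9\right)} = \frac{34892}{\sqrt{11} \left(-16\right)} = \frac{34892}{\left(-16\right) \sqrt{11}} = 34892 \left(- \frac{\sqrt{11}}{176}\right) = - \frac{793 \sqrt{11}}{4}$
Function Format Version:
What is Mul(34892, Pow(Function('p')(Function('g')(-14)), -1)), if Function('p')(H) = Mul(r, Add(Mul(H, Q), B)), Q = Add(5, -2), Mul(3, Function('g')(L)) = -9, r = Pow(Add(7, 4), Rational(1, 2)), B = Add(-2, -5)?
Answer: Mul(Rational(-793, 4), Pow(11, Rational(1, 2))) ≈ -657.52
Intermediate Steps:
B = -7
r = Pow(11, Rational(1, 2)) ≈ 3.3166
Function('g')(L) = -3 (Function('g')(L) = Mul(Rational(1, 3), -9) = -3)
Q = 3
Function('p')(H) = Mul(Pow(11, Rational(1, 2)), Add(-7, Mul(3, H))) (Function('p')(H) = Mul(Pow(11, Rational(1, 2)), Add(Mul(H, 3), -7)) = Mul(Pow(11, Rational(1, 2)), Add(Mul(3, H), -7)) = Mul(Pow(11, Rational(1, 2)), Add(-7, Mul(3, H))))
Mul(34892, Pow(Function('p')(Function('g')(-14)), -1)) = Mul(34892, Pow(Mul(Pow(11, Rational(1, 2)), Add(-7, Mul(3, -3))), -1)) = Mul(34892, Pow(Mul(Pow(11, Rational(1, 2)), Add(-7, -9)), -1)) = Mul(34892, Pow(Mul(Pow(11, Rational(1, 2)), -16), -1)) = Mul(34892, Pow(Mul(-16, Pow(11, Rational(1, 2))), -1)) = Mul(34892, Mul(Rational(-1, 176), Pow(11, Rational(1, 2)))) = Mul(Rational(-793, 4), Pow(11, Rational(1, 2)))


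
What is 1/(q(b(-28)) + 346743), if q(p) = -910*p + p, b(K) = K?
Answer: 1/372195 ≈ 2.6868e-6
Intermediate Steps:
q(p) = -909*p
1/(q(b(-28)) + 346743) = 1/(-909*(-28) + 346743) = 1/(25452 + 346743) = 1/372195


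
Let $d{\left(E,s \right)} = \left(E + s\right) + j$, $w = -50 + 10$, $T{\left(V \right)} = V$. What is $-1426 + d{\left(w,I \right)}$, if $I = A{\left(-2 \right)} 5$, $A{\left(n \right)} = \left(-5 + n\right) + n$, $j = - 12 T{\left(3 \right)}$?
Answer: $-1547$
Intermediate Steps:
$j = -36$ ($j = \left(-12\right) 3 = -36$)
$A{\left(n \right)} = -5 + 2 n$
$I = -45$ ($I = \left(-5 + 2 \left(-2\right)\right) 5 = \left(-5 - 4\right) 5 = \left(-9\right) 5 = -45$)
$w = -40$
$d{\left(E,s \right)} = -36 + E + s$ ($d{\left(E,s \right)} = \left(E + s\right) - 36 = -36 + E + s$)
$-1426 + d{\left(w,I \right)} = -1426 - 121 = -1547$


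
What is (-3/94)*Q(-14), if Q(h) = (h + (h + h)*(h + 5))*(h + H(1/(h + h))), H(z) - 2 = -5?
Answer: 6069/47 ≈ 129.13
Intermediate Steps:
H(z) = -3 (H(z) = 2 - 5 = -3)
Q(h) = (-3 + h)*(h + 2*h*(5 + h)) (Q(h) = (h + (h + h)*(h + 5))*(h - 3) = (h + (2*h)*(5 + h))*(-3 + h) = (h + 2*h*(5 + h))*(-3 + h) = (-3 + h)*(h + 2*h*(5 + h)))
(-3/94)*Q(-14) = (-3/94)*(-14*(-33 + 2*(-14)² + 5*(-14))) = (-3*1/94)*(-14*(-33 + 2*196 - 70)) = -(-21)*(-33 + 392 - 70)/47 = -(-21)*289/47 = -3/94*(-4046) = 6069/47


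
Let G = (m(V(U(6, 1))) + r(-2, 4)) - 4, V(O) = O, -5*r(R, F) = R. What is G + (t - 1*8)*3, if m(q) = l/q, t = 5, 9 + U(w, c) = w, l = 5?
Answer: -214/15 ≈ -14.267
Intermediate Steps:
r(R, F) = -R/5
U(w, c) = -9 + w
m(q) = 5/q
G = -79/15 (G = (5/(-9 + 6) - ⅕*(-2)) - 4 = (5/(-3) + ⅖) - 4 = (5*(-⅓) + ⅖) - 4 = (-5/3 + ⅖) - 4 = -19/15 - 4 = -79/15 ≈ -5.2667)
G + (t - 1*8)*3 = -79/15 + (5 - 1*8)*3 = -79/15 + (5 - 8)*3 = -79/15 - 3*3 = -79/15 - 9 = -214/15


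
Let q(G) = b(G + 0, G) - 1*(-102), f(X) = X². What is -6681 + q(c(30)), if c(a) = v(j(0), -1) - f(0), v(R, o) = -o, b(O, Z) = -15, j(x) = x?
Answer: -6594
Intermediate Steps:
c(a) = 1 (c(a) = -1*(-1) - 1*0² = 1 - 1*0 = 1 + 0 = 1)
q(G) = 87 (q(G) = -15 - 1*(-102) = -15 + 102 = 87)
-6681 + q(c(30)) = -6681 + 87 = -6594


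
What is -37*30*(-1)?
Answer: 1110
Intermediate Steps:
-37*30*(-1) = -1110*(-1) = 1110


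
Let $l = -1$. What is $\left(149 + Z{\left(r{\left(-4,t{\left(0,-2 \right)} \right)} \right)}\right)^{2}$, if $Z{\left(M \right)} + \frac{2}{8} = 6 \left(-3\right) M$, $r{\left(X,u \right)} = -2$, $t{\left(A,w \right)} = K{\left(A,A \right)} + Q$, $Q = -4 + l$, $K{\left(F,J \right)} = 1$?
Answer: $\frac{546121}{16} \approx 34133.0$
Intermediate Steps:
$Q = -5$ ($Q = -4 - 1 = -5$)
$t{\left(A,w \right)} = -4$ ($t{\left(A,w \right)} = 1 - 5 = -4$)
$Z{\left(M \right)} = - \frac{1}{4} - 18 M$ ($Z{\left(M \right)} = - \frac{1}{4} + 6 \left(-3\right) M = - \frac{1}{4} - 18 M$)
$\left(149 + Z{\left(r{\left(-4,t{\left(0,-2 \right)} \right)} \right)}\right)^{2} = \left(149 - - \frac{143}{4}\right)^{2} = \left(149 + \left(- \frac{1}{4} + 36\right)\right)^{2} = \left(149 + \frac{143}{4}\right)^{2} = \left(\frac{739}{4}\right)^{2} = \frac{546121}{16}$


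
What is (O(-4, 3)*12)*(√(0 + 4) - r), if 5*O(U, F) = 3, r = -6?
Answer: 288/5 ≈ 57.600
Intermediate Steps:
O(U, F) = ⅗ (O(U, F) = (⅕)*3 = ⅗)
(O(-4, 3)*12)*(√(0 + 4) - r) = ((⅗)*12)*(√(0 + 4) - 1*(-6)) = 36*(√4 + 6)/5 = 36*(2 + 6)/5 = (36/5)*8 = 288/5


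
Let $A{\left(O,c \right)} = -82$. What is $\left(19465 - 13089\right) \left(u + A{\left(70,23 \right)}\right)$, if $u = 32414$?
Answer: $206148832$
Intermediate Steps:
$\left(19465 - 13089\right) \left(u + A{\left(70,23 \right)}\right) = \left(19465 - 13089\right) \left(32414 - 82\right) = 6376 \cdot 32332 = 206148832$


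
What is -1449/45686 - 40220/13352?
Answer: -116052373/38124967 ≈ -3.0440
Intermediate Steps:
-1449/45686 - 40220/13352 = -1449*1/45686 - 40220*1/13352 = -1449/45686 - 10055/3338 = -116052373/38124967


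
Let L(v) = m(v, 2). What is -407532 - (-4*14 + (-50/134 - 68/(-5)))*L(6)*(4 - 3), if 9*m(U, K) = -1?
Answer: -1228723309/3015 ≈ -4.0754e+5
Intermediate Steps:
m(U, K) = -⅑ (m(U, K) = (⅑)*(-1) = -⅑)
L(v) = -⅑
-407532 - (-4*14 + (-50/134 - 68/(-5)))*L(6)*(4 - 3) = -407532 - (-4*14 + (-50/134 - 68/(-5)))*(-(4 - 3)/9) = -407532 - (-56 + (-50*1/134 - 68*(-⅕)))*(-⅑*1) = -407532 - (-56 + (-25/67 + 68/5))*(-1)/9 = -407532 - (-56 + 4431/335)*(-1)/9 = -407532 - (-14329)*(-1)/(335*9) = -407532 - 1*14329/3015 = -407532 - 14329/3015 = -1228723309/3015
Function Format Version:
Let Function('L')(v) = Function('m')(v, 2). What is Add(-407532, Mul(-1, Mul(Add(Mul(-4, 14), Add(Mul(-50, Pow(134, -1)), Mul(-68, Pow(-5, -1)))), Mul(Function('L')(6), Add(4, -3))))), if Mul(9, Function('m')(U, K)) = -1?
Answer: Rational(-1228723309, 3015) ≈ -4.0754e+5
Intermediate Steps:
Function('m')(U, K) = Rational(-1, 9) (Function('m')(U, K) = Mul(Rational(1, 9), -1) = Rational(-1, 9))
Function('L')(v) = Rational(-1, 9)
Add(-407532, Mul(-1, Mul(Add(Mul(-4, 14), Add(Mul(-50, Pow(134, -1)), Mul(-68, Pow(-5, -1)))), Mul(Function('L')(6), Add(4, -3))))) = Add(-407532, Mul(-1, Mul(Add(Mul(-4, 14), Add(Mul(-50, Pow(134, -1)), Mul(-68, Pow(-5, -1)))), Mul(Rational(-1, 9), Add(4, -3))))) = Add(-407532, Mul(-1, Mul(Add(-56, Add(Mul(-50, Rational(1, 134)), Mul(-68, Rational(-1, 5)))), Mul(Rational(-1, 9), 1)))) = Add(-407532, Mul(-1, Mul(Add(-56, Add(Rational(-25, 67), Rational(68, 5))), Rational(-1, 9)))) = Add(-407532, Mul(-1, Mul(Add(-56, Rational(4431, 335)), Rational(-1, 9)))) = Add(-407532, Mul(-1, Mul(Rational(-14329, 335), Rational(-1, 9)))) = Add(-407532, Mul(-1, Rational(14329, 3015))) = Add(-407532, Rational(-14329, 3015)) = Rational(-1228723309, 3015)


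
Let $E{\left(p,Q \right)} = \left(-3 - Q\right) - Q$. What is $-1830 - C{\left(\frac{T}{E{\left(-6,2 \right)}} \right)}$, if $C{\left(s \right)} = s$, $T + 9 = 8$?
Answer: $- \frac{12811}{7} \approx -1830.1$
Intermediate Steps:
$T = -1$ ($T = -9 + 8 = -1$)
$E{\left(p,Q \right)} = -3 - 2 Q$
$-1830 - C{\left(\frac{T}{E{\left(-6,2 \right)}} \right)} = -1830 - - \frac{1}{-3 - 4} = -1830 - - \frac{1}{-7} = -1830 - \left(-1\right) \left(- \frac{1}{7}\right) = -1830 - \frac{1}{7} = - \frac{12811}{7}$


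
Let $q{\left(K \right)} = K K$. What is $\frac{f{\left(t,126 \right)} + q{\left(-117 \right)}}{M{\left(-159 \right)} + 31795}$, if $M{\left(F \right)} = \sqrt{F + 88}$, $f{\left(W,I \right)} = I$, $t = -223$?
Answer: $\frac{146415975}{336974032} - \frac{4605 i \sqrt{71}}{336974032} \approx 0.4345 - 0.00011515 i$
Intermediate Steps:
$M{\left(F \right)} = \sqrt{88 + F}$
$q{\left(K \right)} = K^{2}$
$\frac{f{\left(t,126 \right)} + q{\left(-117 \right)}}{M{\left(-159 \right)} + 31795} = \frac{126 + \left(-117\right)^{2}}{\sqrt{88 - 159} + 31795} = \frac{126 + 13689}{\sqrt{-71} + 31795} = \frac{13815}{i \sqrt{71} + 31795} = \frac{13815}{31795 + i \sqrt{71}}$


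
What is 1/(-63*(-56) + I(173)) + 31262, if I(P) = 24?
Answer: 111042625/3552 ≈ 31262.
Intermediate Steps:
1/(-63*(-56) + I(173)) + 31262 = 1/(-63*(-56) + 24) + 31262 = 1/(3528 + 24) + 31262 = 1/3552 + 31262 = 111042625/3552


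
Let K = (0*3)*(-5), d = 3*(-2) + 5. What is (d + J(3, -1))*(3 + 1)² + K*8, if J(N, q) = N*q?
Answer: -64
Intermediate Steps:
d = -1 (d = -6 + 5 = -1)
K = 0 (K = 0*(-5) = 0)
(d + J(3, -1))*(3 + 1)² + K*8 = (-1 + 3*(-1))*(3 + 1)² + 0*8 = (-1 - 3)*4² + 0 = -4*16 + 0 = -64 + 0 = -64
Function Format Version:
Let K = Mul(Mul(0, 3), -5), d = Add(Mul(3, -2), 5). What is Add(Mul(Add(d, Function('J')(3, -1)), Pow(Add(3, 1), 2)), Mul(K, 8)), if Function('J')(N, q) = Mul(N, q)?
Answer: -64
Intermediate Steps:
d = -1 (d = Add(-6, 5) = -1)
K = 0 (K = Mul(0, -5) = 0)
Add(Mul(Add(d, Function('J')(3, -1)), Pow(Add(3, 1), 2)), Mul(K, 8)) = Add(Mul(Add(-1, Mul(3, -1)), Pow(Add(3, 1), 2)), Mul(0, 8)) = Add(Mul(Add(-1, -3), Pow(4, 2)), 0) = Add(Mul(-4, 16), 0) = Add(-64, 0) = -64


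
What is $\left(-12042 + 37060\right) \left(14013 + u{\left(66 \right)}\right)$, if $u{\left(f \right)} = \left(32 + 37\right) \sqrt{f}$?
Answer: $350577234 + 1726242 \sqrt{66} \approx 3.646 \cdot 10^{8}$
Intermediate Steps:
$u{\left(f \right)} = 69 \sqrt{f}$
$\left(-12042 + 37060\right) \left(14013 + u{\left(66 \right)}\right) = \left(-12042 + 37060\right) \left(14013 + 69 \sqrt{66}\right) = 25018 \left(14013 + 69 \sqrt{66}\right) = 350577234 + 1726242 \sqrt{66}$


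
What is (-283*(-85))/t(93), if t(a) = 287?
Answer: 24055/287 ≈ 83.815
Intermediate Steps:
(-283*(-85))/t(93) = -283*(-85)/287 = 24055*(1/287) = 24055/287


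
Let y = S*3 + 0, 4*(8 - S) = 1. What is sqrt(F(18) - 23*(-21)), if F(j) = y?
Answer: 45/2 ≈ 22.500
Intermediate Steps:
S = 31/4 (S = 8 - 1/4*1 = 8 - 1/4 = 31/4 ≈ 7.7500)
y = 93/4 (y = (31/4)*3 + 0 = 93/4 + 0 = 93/4 ≈ 23.250)
F(j) = 93/4
sqrt(F(18) - 23*(-21)) = sqrt(93/4 - 23*(-21)) = sqrt(93/4 + 483) = sqrt(2025/4) = 45/2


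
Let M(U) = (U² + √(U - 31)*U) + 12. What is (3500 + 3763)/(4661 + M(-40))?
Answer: 45560799/39464129 + 290520*I*√71/39464129 ≈ 1.1545 + 0.06203*I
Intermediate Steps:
M(U) = 12 + U² + U*√(-31 + U) (M(U) = (U² + √(-31 + U)*U) + 12 = (U² + U*√(-31 + U)) + 12 = 12 + U² + U*√(-31 + U))
(3500 + 3763)/(4661 + M(-40)) = (3500 + 3763)/(4661 + (12 + (-40)² - 40*√(-31 - 40))) = 7263/(4661 + (12 + 1600 - 40*I*√71)) = 7263/(4661 + (1612 - 40*I*√71)) = 7263/(6273 - 40*I*√71)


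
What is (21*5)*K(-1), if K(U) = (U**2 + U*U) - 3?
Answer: -105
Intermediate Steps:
K(U) = -3 + 2*U**2 (K(U) = (U**2 + U**2) - 3 = 2*U**2 - 3 = -3 + 2*U**2)
(21*5)*K(-1) = (21*5)*(-3 + 2*(-1)**2) = 105*(-3 + 2*1) = 105*(-3 + 2) = 105*(-1) = -105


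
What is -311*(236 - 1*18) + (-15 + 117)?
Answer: -67696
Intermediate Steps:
-311*(236 - 1*18) + (-15 + 117) = -311*(236 - 18) + 102 = -311*218 + 102 = -67798 + 102 = -67696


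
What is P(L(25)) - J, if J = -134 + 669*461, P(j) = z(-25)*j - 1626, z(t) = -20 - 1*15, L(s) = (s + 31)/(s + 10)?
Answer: -309957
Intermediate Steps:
L(s) = (31 + s)/(10 + s)
z(t) = -35 (z(t) = -20 - 15 = -35)
P(j) = -1626 - 35*j (P(j) = -35*j - 1626 = -1626 - 35*j)
J = 308275 (J = -134 + 308409 = 308275)
P(L(25)) - J = (-1626 - 35*(31 + 25)/(10 + 25)) - 1*308275 = (-1626 - 35*56/35) - 308275 = (-1626 - 56) - 308275 = -1682 - 308275 = -309957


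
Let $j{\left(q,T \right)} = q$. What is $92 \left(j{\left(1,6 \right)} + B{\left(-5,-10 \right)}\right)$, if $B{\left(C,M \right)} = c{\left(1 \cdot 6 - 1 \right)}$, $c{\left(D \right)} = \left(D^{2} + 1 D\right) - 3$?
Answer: $2576$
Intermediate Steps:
$c{\left(D \right)} = -3 + D + D^{2}$ ($c{\left(D \right)} = \left(D^{2} + D\right) - 3 = \left(D + D^{2}\right) - 3 = -3 + D + D^{2}$)
$B{\left(C,M \right)} = 27$ ($B{\left(C,M \right)} = -3 + \left(1 \cdot 6 - 1\right) + \left(1 \cdot 6 - 1\right)^{2} = -3 + \left(6 - 1\right) + \left(6 - 1\right)^{2} = -3 + 5 + 5^{2} = -3 + 5 + 25 = 27$)
$92 \left(j{\left(1,6 \right)} + B{\left(-5,-10 \right)}\right) = 92 \left(1 + 27\right) = 92 \cdot 28 = 2576$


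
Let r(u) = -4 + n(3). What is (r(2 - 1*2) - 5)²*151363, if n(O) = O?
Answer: 5449068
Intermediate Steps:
r(u) = -1 (r(u) = -4 + 3 = -1)
(r(2 - 1*2) - 5)²*151363 = (-1 - 5)²*151363 = (-6)²*151363 = 36*151363 = 5449068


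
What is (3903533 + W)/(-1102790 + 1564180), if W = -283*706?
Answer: 25543/3182 ≈ 8.0273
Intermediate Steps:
W = -199798
(3903533 + W)/(-1102790 + 1564180) = (3903533 - 199798)/(-1102790 + 1564180) = 3703735/461390 = 3703735*(1/461390) = 25543/3182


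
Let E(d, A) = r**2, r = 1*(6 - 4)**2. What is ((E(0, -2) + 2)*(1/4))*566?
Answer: 2547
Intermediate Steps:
r = 4 (r = 1*2**2 = 1*4 = 4)
E(d, A) = 16 (E(d, A) = 4**2 = 16)
((E(0, -2) + 2)*(1/4))*566 = ((16 + 2)*(1/4))*566 = (18*(1*(1/4)))*566 = (18*(1/4))*566 = (9/2)*566 = 2547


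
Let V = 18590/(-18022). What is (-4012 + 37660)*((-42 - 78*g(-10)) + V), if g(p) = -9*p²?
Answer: 21271742138064/9011 ≈ 2.3606e+9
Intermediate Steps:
V = -9295/9011 (V = 18590*(-1/18022) = -9295/9011 ≈ -1.0315)
(-4012 + 37660)*((-42 - 78*g(-10)) + V) = (-4012 + 37660)*((-42 - (-702)*(-10)²) - 9295/9011) = 33648*((-42 - (-702)*100) - 9295/9011) = 33648*((-42 - 78*(-900)) - 9295/9011) = 33648*((-42 + 70200) - 9295/9011) = 33648*(70158 - 9295/9011) = 33648*(632184443/9011) = 21271742138064/9011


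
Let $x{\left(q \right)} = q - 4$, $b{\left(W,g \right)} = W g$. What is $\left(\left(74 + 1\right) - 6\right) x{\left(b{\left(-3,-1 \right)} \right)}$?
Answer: $-69$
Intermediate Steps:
$x{\left(q \right)} = -4 + q$ ($x{\left(q \right)} = q - 4 = -4 + q$)
$\left(\left(74 + 1\right) - 6\right) x{\left(b{\left(-3,-1 \right)} \right)} = \left(\left(74 + 1\right) - 6\right) \left(-4 - -3\right) = \left(75 - 6\right) \left(-4 + 3\right) = 69 \left(-1\right) = -69$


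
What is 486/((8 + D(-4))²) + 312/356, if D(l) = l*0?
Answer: 24123/2848 ≈ 8.4702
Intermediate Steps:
D(l) = 0
486/((8 + D(-4))²) + 312/356 = 486/((8 + 0)²) + 312/356 = 486/(8²) + 312*(1/356) = 486/64 + 78/89 = 486*(1/64) + 78/89 = 243/32 + 78/89 = 24123/2848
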